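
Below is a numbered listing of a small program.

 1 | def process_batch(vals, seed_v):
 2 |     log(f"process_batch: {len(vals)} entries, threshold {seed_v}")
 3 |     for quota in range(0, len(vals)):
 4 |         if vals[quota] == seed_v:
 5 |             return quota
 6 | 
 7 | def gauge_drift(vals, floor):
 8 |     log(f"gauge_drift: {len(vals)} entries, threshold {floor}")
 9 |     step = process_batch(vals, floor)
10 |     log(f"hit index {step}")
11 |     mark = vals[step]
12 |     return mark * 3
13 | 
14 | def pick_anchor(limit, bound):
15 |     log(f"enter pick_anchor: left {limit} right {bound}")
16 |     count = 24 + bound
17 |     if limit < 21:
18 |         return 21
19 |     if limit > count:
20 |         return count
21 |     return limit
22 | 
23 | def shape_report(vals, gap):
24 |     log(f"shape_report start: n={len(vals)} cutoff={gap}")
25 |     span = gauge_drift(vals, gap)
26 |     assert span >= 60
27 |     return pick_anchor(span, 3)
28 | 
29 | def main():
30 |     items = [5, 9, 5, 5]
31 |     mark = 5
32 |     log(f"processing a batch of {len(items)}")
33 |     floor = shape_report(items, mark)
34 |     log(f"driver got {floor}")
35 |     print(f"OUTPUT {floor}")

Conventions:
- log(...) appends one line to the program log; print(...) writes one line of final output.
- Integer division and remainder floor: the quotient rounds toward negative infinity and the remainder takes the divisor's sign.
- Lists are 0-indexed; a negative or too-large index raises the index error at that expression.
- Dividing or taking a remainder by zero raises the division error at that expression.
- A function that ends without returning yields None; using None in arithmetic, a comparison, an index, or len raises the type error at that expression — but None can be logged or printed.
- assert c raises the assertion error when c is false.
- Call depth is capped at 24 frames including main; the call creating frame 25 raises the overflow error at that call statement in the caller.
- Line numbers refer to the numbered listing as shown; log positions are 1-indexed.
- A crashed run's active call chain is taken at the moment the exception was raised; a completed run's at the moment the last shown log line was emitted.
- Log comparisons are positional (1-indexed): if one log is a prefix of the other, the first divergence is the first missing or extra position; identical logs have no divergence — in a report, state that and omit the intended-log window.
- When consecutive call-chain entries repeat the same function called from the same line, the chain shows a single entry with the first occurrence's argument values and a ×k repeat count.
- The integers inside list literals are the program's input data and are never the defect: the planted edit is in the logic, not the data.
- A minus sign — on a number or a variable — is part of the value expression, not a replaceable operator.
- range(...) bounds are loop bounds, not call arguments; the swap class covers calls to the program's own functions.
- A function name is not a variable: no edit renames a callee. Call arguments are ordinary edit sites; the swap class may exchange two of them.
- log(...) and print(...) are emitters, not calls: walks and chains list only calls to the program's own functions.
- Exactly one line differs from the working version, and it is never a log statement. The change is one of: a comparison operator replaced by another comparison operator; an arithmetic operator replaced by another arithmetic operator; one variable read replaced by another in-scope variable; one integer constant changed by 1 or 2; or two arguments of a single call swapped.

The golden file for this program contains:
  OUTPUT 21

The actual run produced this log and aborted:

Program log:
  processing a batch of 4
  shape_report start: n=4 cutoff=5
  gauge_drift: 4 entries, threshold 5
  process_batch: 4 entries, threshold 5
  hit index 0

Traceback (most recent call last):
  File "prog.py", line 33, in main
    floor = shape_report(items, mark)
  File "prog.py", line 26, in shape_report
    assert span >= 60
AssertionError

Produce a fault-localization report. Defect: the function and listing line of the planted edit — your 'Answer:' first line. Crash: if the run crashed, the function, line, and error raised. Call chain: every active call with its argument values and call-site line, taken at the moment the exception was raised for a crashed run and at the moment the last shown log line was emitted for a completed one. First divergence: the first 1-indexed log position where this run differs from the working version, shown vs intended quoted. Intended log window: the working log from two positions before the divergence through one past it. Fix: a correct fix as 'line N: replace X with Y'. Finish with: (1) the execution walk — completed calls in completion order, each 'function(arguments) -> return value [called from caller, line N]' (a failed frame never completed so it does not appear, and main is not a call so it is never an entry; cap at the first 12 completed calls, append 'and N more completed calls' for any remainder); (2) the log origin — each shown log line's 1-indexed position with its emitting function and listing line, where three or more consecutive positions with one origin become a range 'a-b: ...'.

Answer: the defect is in shape_report at line 26.
Key fact: The shown log is a 5-line prefix of the intended one, whose next entry is 'enter pick_anchor: left 15 right 3'.
Crash: shape_report, line 26, AssertionError.
Call chain: main -> shape_report([5, 9, 5, 5], 5) (called at line 33).
First divergence: position 6 — the faulty run's log ends after 5 lines; the working version continues with 'enter pick_anchor: left 15 right 3'.
Intended log window:
  4: process_batch: 4 entries, threshold 5
  5: hit index 0
  6: enter pick_anchor: left 15 right 3
  7: driver got 21
Execution walk:
  process_batch([5, 9, 5, 5], 5) -> 0  [called from gauge_drift, line 9]
  gauge_drift([5, 9, 5, 5], 5) -> 15  [called from shape_report, line 25]
Log line origins:
  1: emitted by main (line 32)
  2: emitted by shape_report (line 24)
  3: emitted by gauge_drift (line 8)
  4: emitted by process_batch (line 2)
  5: emitted by gauge_drift (line 10)
A correct fix: line 26: replace `>=` with `<=`.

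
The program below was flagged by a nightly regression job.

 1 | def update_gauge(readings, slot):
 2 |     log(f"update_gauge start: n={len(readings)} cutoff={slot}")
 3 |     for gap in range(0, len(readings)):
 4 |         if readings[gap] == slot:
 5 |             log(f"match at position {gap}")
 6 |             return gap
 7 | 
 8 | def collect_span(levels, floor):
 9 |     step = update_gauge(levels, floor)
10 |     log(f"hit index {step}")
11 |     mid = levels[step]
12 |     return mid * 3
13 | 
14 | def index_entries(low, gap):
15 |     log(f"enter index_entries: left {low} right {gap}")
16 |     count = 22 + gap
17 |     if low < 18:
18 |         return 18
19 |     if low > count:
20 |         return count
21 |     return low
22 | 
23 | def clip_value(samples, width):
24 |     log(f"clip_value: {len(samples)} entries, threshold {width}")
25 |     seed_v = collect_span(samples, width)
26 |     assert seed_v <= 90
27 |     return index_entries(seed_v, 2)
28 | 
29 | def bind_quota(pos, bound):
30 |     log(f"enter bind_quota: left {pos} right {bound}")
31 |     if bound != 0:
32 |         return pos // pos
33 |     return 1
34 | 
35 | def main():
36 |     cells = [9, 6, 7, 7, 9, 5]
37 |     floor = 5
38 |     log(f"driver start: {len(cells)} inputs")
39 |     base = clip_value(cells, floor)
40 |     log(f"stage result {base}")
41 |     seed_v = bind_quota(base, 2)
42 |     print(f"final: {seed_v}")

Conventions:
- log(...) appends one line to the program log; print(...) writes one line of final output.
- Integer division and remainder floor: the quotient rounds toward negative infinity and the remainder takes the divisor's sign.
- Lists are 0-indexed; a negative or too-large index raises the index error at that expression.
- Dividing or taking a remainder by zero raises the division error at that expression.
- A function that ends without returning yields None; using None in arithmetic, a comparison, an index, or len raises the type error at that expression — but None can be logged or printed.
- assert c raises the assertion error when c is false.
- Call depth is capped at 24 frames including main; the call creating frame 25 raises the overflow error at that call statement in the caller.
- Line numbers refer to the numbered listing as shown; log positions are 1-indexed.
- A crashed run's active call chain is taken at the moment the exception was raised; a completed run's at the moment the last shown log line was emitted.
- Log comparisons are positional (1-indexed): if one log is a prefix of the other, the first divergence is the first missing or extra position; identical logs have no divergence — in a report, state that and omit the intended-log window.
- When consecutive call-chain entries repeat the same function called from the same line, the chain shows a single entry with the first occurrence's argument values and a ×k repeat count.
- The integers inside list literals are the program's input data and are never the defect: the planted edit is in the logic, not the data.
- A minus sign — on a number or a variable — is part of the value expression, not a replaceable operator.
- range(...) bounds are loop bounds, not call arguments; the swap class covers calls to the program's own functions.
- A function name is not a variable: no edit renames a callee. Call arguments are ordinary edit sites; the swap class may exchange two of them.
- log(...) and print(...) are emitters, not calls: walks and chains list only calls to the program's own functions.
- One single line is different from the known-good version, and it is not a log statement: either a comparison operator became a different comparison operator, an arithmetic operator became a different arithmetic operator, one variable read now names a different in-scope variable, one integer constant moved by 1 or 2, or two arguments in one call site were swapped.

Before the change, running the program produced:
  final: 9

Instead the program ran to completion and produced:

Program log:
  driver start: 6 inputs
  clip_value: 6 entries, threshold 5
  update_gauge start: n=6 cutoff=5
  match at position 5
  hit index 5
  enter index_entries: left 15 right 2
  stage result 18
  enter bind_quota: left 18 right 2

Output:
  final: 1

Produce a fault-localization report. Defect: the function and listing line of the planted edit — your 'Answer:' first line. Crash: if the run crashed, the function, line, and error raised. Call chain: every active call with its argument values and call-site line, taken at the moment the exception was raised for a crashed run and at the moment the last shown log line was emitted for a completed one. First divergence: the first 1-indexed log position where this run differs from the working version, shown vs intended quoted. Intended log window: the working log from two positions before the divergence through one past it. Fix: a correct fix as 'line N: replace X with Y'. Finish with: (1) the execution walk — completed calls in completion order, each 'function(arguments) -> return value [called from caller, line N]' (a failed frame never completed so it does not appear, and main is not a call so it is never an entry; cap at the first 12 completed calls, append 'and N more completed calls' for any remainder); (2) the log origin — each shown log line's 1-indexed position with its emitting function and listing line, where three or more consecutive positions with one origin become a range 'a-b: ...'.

Answer: the defect is in bind_quota at line 32.
Core observation: The logs agree in full; only the final output differs.
Call chain: main -> bind_quota(18, 2) (called at line 41).
First divergence: none (the log streams are identical).
Execution walk:
  update_gauge([9, 6, 7, 7, 9, 5], 5) -> 5  [called from collect_span, line 9]
  collect_span([9, 6, 7, 7, 9, 5], 5) -> 15  [called from clip_value, line 25]
  index_entries(15, 2) -> 18  [called from clip_value, line 27]
  clip_value([9, 6, 7, 7, 9, 5], 5) -> 18  [called from main, line 39]
  bind_quota(18, 2) -> 1  [called from main, line 41]
Log origin:
  1 — main, line 38
  2 — clip_value, line 24
  3 — update_gauge, line 2
  4 — update_gauge, line 5
  5 — collect_span, line 10
  6 — index_entries, line 15
  7 — main, line 40
  8 — bind_quota, line 30
A correct fix: line 32: replace `pos // pos` with `pos // bound`.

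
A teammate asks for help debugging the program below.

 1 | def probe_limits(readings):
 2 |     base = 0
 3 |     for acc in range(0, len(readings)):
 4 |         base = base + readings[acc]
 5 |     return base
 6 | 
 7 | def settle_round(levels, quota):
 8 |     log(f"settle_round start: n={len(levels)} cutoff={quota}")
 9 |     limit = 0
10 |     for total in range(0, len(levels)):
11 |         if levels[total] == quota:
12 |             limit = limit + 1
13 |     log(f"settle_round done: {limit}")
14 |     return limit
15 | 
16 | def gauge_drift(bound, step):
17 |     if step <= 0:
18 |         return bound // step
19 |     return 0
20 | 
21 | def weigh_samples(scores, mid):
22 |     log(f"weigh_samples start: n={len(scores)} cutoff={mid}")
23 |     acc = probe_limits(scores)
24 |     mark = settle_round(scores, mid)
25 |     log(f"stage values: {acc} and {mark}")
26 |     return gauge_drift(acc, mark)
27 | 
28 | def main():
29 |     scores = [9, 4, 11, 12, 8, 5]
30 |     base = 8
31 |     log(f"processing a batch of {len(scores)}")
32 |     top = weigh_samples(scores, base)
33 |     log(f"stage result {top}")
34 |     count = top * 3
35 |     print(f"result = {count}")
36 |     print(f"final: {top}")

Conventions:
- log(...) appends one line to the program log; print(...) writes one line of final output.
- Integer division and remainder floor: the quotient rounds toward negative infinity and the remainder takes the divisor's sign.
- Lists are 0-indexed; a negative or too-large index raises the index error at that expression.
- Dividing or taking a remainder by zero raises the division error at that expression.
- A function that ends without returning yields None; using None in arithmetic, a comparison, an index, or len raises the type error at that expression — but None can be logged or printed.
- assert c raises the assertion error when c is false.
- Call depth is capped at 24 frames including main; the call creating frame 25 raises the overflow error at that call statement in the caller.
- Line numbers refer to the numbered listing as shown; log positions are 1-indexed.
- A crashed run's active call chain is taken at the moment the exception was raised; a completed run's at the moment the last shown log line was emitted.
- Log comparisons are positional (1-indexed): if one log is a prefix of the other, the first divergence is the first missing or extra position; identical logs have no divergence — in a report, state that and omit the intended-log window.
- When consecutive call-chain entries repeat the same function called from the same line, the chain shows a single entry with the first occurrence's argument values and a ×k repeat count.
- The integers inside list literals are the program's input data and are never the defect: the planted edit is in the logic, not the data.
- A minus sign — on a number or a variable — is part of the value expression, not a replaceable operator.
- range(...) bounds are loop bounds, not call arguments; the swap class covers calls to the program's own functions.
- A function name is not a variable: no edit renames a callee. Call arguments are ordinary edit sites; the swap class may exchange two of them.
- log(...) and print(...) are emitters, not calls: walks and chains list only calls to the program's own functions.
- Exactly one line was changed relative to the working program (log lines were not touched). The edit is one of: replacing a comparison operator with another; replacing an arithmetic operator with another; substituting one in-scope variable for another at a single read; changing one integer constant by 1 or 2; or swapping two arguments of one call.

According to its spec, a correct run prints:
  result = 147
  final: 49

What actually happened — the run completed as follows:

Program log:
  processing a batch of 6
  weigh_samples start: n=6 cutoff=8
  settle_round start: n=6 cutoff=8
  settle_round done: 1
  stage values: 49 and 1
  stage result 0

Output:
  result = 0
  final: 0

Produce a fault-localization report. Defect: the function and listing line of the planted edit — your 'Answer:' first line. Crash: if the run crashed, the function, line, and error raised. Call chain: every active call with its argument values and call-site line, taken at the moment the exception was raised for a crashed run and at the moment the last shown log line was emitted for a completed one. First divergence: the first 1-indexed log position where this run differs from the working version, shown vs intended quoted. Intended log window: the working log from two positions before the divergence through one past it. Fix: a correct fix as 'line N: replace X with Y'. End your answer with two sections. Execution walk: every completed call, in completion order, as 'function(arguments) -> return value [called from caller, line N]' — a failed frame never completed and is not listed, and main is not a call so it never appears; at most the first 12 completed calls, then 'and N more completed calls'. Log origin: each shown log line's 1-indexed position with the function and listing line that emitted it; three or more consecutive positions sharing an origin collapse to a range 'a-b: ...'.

Answer: the defect is in gauge_drift at line 17.
Core observation: Position 6 is the first bad log line: 'stage result 0' should read 'stage result 49'.
Call chain: main.
First divergence: at position 6 the run shows 'stage result 0' where the working version logs 'stage result 49'.
Intended log window:
  4: settle_round done: 1
  5: stage values: 49 and 1
  6: stage result 49
Execution walk:
  probe_limits([9, 4, 11, 12, 8, 5]) -> 49  [called from weigh_samples, line 23]
  settle_round([9, 4, 11, 12, 8, 5], 8) -> 1  [called from weigh_samples, line 24]
  gauge_drift(49, 1) -> 0  [called from weigh_samples, line 26]
  weigh_samples([9, 4, 11, 12, 8, 5], 8) -> 0  [called from main, line 32]
Log origin:
  1 — main, line 31
  2 — weigh_samples, line 22
  3 — settle_round, line 8
  4 — settle_round, line 13
  5 — weigh_samples, line 25
  6 — main, line 33
A correct fix: line 17: replace `<=` with `!=`.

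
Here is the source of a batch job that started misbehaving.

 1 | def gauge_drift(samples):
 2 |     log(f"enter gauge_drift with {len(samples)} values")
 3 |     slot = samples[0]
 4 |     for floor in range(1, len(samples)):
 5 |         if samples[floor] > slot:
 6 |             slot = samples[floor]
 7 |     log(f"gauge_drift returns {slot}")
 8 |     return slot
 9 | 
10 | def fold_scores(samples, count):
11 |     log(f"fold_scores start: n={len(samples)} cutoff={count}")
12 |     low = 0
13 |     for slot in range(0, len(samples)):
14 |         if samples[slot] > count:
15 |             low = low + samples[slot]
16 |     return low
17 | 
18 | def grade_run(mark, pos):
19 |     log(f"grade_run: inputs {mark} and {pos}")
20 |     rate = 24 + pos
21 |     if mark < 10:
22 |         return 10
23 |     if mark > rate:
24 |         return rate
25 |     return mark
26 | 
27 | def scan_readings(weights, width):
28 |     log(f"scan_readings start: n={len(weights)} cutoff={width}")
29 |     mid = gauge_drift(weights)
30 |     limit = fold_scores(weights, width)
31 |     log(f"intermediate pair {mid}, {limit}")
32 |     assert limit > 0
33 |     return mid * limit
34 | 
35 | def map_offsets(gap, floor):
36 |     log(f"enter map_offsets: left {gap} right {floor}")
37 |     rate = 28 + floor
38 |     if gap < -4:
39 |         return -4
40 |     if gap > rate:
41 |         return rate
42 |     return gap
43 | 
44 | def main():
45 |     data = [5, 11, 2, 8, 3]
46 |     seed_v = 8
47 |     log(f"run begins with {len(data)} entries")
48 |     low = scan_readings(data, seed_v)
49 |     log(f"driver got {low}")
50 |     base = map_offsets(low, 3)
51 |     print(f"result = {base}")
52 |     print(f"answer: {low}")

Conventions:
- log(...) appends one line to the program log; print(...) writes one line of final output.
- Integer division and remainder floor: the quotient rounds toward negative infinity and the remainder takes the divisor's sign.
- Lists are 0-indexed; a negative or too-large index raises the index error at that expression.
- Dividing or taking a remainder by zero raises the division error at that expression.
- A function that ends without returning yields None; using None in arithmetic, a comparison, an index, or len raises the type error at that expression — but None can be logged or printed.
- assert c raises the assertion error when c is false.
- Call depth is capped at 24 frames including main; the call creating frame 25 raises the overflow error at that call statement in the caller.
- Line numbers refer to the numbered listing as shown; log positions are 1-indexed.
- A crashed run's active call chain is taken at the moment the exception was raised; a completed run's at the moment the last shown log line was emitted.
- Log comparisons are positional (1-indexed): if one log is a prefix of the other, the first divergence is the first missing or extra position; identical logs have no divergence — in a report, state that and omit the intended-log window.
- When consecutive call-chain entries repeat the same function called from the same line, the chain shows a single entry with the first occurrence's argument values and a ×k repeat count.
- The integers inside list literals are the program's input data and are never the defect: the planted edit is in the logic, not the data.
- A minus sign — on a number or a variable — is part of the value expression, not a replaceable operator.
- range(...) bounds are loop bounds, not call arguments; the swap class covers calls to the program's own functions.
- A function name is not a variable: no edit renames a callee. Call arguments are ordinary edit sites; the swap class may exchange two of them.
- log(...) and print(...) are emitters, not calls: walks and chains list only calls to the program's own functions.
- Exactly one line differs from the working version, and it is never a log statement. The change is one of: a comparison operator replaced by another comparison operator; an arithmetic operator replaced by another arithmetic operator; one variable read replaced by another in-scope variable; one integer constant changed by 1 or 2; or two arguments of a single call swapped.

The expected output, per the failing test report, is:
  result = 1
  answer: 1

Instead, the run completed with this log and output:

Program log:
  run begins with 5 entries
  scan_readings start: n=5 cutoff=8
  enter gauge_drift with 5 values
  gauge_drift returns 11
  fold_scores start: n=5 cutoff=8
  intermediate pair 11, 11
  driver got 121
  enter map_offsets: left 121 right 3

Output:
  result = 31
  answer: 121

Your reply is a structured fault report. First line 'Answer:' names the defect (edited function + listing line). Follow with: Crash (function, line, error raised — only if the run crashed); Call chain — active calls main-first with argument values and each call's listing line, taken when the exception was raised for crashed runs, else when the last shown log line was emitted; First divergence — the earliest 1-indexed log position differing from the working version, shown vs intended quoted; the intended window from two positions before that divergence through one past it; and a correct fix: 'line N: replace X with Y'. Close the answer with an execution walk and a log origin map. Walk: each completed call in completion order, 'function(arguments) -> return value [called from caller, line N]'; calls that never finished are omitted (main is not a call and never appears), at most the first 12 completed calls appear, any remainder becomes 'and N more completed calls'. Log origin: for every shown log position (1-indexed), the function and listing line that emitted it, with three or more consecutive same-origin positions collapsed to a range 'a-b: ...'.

Answer: the defect is in scan_readings at line 33.
Core observation: Position 7 is the first bad log line: 'driver got 121' should read 'driver got 1'.
Call chain: main -> map_offsets(121, 3) (called at line 50).
First divergence: position 7 — the shown line 'driver got 121' should read 'driver got 1'.
Intended log window:
  5: fold_scores start: n=5 cutoff=8
  6: intermediate pair 11, 11
  7: driver got 1
  8: enter map_offsets: left 1 right 3
Execution walk:
  gauge_drift([5, 11, 2, 8, 3]) -> 11  [called from scan_readings, line 29]
  fold_scores([5, 11, 2, 8, 3], 8) -> 11  [called from scan_readings, line 30]
  scan_readings([5, 11, 2, 8, 3], 8) -> 121  [called from main, line 48]
  map_offsets(121, 3) -> 31  [called from main, line 50]
Origin of each log line:
  1: emitted by main (line 47)
  2: emitted by scan_readings (line 28)
  3: emitted by gauge_drift (line 2)
  4: emitted by gauge_drift (line 7)
  5: emitted by fold_scores (line 11)
  6: emitted by scan_readings (line 31)
  7: emitted by main (line 49)
  8: emitted by map_offsets (line 36)
A correct fix: line 33: replace `*` with `//`.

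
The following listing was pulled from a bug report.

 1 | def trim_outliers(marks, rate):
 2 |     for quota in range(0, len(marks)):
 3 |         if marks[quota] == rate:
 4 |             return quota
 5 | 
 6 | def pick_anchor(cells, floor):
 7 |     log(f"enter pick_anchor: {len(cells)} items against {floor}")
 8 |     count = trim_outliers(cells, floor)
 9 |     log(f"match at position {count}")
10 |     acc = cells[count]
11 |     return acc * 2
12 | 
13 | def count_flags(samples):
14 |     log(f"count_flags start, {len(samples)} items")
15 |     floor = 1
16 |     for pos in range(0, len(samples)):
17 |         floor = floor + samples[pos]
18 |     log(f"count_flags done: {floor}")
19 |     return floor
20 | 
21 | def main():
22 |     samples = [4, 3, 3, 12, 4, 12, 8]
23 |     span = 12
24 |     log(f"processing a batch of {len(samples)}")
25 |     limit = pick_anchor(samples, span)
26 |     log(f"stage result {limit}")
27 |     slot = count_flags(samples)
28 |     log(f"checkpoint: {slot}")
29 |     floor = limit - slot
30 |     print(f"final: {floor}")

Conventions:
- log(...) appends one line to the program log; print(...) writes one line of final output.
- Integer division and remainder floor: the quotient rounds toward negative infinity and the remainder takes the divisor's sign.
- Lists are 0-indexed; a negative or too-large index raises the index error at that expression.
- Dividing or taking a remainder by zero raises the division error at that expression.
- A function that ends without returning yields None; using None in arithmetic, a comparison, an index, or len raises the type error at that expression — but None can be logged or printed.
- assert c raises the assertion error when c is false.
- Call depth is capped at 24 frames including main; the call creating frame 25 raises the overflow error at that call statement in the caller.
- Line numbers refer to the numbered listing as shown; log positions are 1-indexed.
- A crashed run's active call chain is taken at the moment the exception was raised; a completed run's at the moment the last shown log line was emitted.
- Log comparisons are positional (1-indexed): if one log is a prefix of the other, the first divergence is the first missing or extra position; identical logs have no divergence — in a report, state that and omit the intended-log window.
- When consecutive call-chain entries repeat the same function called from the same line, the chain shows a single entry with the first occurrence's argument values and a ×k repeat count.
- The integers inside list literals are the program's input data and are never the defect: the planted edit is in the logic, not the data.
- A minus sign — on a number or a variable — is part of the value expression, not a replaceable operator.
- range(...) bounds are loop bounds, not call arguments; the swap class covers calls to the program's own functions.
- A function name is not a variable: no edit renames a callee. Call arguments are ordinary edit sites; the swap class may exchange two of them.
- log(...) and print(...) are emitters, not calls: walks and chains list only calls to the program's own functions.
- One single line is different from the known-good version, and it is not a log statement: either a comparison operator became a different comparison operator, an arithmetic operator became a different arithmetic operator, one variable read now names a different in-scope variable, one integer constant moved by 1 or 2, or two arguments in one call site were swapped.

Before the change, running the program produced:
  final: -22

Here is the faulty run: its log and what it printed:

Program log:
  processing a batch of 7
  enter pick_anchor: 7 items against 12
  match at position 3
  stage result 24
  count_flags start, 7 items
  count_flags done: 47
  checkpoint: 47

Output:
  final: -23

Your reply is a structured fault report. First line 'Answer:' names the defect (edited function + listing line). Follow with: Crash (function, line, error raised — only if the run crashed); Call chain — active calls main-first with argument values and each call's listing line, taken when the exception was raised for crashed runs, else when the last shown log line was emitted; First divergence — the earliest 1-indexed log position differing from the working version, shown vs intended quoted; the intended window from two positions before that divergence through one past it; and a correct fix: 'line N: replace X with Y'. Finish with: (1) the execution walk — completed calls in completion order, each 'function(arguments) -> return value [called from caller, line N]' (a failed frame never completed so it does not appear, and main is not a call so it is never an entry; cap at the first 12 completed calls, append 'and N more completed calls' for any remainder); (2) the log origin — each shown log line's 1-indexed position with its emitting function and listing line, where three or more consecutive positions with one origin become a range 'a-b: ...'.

Answer: the defect is in count_flags at line 15.
Core observation: The log first diverges at position 6: the faulty run prints 'count_flags done: 47' where the working version prints 'count_flags done: 46'.
Call chain: main.
First divergence: position 6 — the shown line 'count_flags done: 47' should read 'count_flags done: 46'.
Intended log window:
  4: stage result 24
  5: count_flags start, 7 items
  6: count_flags done: 46
  7: checkpoint: 46
Execution walk:
  trim_outliers([4, 3, 3, 12, 4, 12, 8], 12) -> 3  [called from pick_anchor, line 8]
  pick_anchor([4, 3, 3, 12, 4, 12, 8], 12) -> 24  [called from main, line 25]
  count_flags([4, 3, 3, 12, 4, 12, 8]) -> 47  [called from main, line 27]
Log origin:
  1 — main, line 24
  2 — pick_anchor, line 7
  3 — pick_anchor, line 9
  4 — main, line 26
  5 — count_flags, line 14
  6 — count_flags, line 18
  7 — main, line 28
A correct fix: line 15: replace `1` with `0`.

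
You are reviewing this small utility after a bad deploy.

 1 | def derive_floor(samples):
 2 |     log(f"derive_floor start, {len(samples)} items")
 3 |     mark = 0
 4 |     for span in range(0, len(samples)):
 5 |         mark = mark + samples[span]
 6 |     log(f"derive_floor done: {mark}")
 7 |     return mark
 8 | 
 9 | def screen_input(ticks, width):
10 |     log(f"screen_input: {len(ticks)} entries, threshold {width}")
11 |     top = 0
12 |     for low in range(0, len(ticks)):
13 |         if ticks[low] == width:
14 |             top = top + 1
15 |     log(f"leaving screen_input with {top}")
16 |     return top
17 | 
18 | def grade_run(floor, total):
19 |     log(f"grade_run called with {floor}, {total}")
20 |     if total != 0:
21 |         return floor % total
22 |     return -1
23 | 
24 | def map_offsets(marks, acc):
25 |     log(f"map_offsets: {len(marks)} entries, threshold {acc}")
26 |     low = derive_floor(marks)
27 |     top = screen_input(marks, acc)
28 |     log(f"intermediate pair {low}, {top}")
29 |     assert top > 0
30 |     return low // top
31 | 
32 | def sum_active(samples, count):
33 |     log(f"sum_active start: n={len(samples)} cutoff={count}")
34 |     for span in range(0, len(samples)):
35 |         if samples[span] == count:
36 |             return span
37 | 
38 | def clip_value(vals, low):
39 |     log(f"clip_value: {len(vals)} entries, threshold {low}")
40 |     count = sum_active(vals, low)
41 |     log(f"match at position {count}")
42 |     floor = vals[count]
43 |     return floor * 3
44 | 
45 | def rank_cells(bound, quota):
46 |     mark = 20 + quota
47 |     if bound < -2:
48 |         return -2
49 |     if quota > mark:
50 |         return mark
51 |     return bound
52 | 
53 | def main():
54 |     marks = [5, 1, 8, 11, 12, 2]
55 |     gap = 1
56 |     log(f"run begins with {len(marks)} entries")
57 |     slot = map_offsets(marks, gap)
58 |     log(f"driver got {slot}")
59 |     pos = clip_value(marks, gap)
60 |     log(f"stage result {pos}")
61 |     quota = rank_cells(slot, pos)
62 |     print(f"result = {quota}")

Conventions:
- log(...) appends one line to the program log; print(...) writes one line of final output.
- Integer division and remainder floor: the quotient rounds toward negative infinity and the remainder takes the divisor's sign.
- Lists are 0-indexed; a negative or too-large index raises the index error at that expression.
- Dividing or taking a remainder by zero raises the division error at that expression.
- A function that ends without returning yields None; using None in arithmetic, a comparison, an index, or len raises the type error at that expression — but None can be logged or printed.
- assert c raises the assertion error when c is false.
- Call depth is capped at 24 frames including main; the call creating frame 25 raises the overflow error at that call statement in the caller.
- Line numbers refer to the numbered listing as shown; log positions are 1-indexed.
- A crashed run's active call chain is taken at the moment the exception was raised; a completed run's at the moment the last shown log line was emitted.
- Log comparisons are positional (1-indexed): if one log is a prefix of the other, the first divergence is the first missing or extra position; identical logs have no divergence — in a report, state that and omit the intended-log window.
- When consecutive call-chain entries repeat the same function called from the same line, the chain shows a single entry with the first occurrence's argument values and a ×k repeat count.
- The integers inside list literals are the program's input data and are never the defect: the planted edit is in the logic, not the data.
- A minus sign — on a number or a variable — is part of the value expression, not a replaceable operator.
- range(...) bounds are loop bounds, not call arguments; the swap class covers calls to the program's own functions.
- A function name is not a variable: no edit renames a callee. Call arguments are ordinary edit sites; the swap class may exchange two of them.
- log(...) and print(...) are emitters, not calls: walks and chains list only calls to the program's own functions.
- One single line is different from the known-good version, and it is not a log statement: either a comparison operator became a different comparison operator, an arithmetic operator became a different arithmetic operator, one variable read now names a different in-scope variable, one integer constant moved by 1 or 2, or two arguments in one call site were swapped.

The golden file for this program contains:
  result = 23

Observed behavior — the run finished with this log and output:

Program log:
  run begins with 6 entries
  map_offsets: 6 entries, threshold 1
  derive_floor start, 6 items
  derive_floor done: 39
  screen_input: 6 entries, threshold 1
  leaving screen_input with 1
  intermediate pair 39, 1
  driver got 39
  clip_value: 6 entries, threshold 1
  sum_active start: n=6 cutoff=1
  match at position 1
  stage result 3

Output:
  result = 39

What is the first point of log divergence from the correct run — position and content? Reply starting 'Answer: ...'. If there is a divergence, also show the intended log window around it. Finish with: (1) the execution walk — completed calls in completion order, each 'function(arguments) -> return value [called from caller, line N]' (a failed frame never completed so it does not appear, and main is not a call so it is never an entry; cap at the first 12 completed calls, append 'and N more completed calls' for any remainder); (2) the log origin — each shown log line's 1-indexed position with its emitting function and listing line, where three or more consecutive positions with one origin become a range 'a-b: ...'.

Answer: none; the two logs match at every position.
Execution walk:
  derive_floor([5, 1, 8, 11, 12, 2]) -> 39  [called from map_offsets, line 26]
  screen_input([5, 1, 8, 11, 12, 2], 1) -> 1  [called from map_offsets, line 27]
  map_offsets([5, 1, 8, 11, 12, 2], 1) -> 39  [called from main, line 57]
  sum_active([5, 1, 8, 11, 12, 2], 1) -> 1  [called from clip_value, line 40]
  clip_value([5, 1, 8, 11, 12, 2], 1) -> 3  [called from main, line 59]
  rank_cells(39, 3) -> 39  [called from main, line 61]
Origin of each log line:
  1: logged in main at line 56
  2: logged in map_offsets at line 25
  3: logged in derive_floor at line 2
  4: logged in derive_floor at line 6
  5: logged in screen_input at line 10
  6: logged in screen_input at line 15
  7: logged in map_offsets at line 28
  8: logged in main at line 58
  9: logged in clip_value at line 39
  10: logged in sum_active at line 33
  11: logged in clip_value at line 41
  12: logged in main at line 60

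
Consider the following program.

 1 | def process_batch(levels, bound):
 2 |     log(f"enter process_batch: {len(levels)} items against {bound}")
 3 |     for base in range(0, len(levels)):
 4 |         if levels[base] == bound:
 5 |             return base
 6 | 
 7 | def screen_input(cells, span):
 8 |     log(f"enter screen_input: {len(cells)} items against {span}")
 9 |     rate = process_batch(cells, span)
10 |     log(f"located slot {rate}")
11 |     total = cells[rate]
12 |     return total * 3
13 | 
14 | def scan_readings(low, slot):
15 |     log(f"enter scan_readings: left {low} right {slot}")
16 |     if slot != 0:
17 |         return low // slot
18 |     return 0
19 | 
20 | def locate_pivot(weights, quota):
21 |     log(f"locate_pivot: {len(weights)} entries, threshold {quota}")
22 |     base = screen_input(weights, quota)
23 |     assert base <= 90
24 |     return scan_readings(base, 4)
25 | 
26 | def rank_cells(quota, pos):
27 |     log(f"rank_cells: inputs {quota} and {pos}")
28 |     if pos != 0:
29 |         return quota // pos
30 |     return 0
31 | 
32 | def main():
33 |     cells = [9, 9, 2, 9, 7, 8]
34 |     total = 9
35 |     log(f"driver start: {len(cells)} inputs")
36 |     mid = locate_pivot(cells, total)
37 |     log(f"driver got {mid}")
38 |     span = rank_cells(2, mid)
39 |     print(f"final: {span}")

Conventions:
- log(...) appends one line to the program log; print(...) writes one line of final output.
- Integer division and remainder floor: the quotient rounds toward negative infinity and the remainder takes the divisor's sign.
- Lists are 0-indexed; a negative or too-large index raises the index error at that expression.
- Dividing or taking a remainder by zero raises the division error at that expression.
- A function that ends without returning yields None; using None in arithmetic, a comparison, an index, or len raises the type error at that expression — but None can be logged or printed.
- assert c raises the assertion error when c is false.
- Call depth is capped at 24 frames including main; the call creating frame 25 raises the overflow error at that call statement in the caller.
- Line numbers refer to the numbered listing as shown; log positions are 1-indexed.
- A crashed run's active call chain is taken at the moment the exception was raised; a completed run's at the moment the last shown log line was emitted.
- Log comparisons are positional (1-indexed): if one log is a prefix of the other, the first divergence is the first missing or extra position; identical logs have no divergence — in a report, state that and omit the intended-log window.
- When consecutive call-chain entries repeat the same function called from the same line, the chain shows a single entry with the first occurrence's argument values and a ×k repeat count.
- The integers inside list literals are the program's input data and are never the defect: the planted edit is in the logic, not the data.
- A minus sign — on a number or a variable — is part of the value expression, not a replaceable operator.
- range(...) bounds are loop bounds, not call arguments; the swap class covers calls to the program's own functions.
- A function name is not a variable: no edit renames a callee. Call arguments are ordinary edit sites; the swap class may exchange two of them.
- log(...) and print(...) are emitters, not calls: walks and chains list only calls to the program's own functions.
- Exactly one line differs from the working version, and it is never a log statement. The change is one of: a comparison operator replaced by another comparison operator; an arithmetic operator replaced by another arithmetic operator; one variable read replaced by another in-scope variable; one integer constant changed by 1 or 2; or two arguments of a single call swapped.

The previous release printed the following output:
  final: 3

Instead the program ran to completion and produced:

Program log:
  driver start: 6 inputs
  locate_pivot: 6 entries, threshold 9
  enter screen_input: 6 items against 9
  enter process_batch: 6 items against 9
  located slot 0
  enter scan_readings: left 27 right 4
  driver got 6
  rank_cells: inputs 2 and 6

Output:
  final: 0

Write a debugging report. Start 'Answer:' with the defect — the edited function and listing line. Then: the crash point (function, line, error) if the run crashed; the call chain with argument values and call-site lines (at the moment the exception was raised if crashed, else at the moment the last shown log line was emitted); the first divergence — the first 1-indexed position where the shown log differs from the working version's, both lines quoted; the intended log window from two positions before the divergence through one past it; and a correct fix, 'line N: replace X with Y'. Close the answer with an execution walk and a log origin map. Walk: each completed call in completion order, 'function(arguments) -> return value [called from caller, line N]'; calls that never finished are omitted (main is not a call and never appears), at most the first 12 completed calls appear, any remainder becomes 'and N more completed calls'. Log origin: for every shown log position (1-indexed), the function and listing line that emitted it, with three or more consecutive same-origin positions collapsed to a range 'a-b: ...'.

Answer: the defect is in main at line 38.
Core observation: The log first diverges at position 8: the faulty run prints 'rank_cells: inputs 2 and 6' where the working version prints 'rank_cells: inputs 6 and 2'.
Call chain: main -> rank_cells(2, 6) (called at line 38).
First divergence: at position 8 the run shows 'rank_cells: inputs 2 and 6' where the working version logs 'rank_cells: inputs 6 and 2'.
Intended log window:
  6: enter scan_readings: left 27 right 4
  7: driver got 6
  8: rank_cells: inputs 6 and 2
Execution walk:
  process_batch([9, 9, 2, 9, 7, 8], 9) -> 0  [called from screen_input, line 9]
  screen_input([9, 9, 2, 9, 7, 8], 9) -> 27  [called from locate_pivot, line 22]
  scan_readings(27, 4) -> 6  [called from locate_pivot, line 24]
  locate_pivot([9, 9, 2, 9, 7, 8], 9) -> 6  [called from main, line 36]
  rank_cells(2, 6) -> 0  [called from main, line 38]
Log line origins:
  1: emitted by main (line 35)
  2: emitted by locate_pivot (line 21)
  3: emitted by screen_input (line 8)
  4: emitted by process_batch (line 2)
  5: emitted by screen_input (line 10)
  6: emitted by scan_readings (line 15)
  7: emitted by main (line 37)
  8: emitted by rank_cells (line 27)
A correct fix: line 38: replace `rank_cells(2, mid)` with `rank_cells(mid, 2)`.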